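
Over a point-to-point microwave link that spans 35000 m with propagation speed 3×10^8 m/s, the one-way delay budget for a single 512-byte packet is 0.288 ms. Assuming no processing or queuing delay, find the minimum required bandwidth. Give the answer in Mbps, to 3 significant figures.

L = 4096 bits.
Propagation delay = 35000 / 300000000 = 0.116667 ms.
Transmission budget = 0.288 − 0.116667 = 0.171333 ms.
R ≥ L / t_tx = 4096 bits / 0.000171333 s = 23.9 Mbps.

23.9 Mbps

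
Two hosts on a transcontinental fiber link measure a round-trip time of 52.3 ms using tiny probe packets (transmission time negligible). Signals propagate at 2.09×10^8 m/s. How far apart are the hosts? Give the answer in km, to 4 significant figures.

5465 km

One-way propagation = RTT/2 = 26.15 ms.
d = s × t = 209000000 × 0.02615 = 5465 km.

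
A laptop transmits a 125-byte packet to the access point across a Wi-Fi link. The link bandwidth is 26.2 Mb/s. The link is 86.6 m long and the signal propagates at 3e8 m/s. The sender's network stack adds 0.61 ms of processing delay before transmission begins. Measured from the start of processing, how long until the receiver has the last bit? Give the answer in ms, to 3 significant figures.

0.648 ms

L = 125 × 8 = 1000 bits.
Transmission delay = L/R = 1000 / 26200000 = 0.0381679 ms.
Propagation delay = d/s = 86.6 m / 300000000 m/s = 0.000288667 ms.
Plus processing delay 0.61 ms = 0.61 ms.
Total = 0.648 ms.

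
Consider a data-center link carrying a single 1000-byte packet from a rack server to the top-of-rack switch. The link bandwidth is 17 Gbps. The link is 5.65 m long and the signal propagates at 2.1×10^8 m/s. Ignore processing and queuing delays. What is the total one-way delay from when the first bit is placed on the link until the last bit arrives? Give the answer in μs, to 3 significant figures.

0.497 μs

L = 1000 × 8 = 8000 bits.
Transmission delay = L/R = 8000 / 17000000000 = 0.470588 μs.
Propagation delay = d/s = 5.65 m / 210000000 m/s = 0.0269048 μs.
Total = 0.497 μs.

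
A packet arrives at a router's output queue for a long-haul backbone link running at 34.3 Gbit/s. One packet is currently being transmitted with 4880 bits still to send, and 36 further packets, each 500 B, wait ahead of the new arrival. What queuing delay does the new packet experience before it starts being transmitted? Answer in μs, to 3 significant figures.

4.34 μs

Each queued packet: L/R = 4000/3.43e+10 = 0.116618 μs.
36 queued → 4.19825 μs.
Plus remaining 4880 bits of current packet: 0.142274 μs.
Queuing delay = 4.34 μs.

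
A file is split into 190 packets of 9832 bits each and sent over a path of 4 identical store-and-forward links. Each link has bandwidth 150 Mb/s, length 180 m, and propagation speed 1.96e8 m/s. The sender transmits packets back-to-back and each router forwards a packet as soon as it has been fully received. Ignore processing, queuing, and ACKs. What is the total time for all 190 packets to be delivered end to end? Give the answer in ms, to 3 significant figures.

Per-hop transmission t_tx = L/R = 9832/150000000 = 0.0655467 ms.
Per-hop propagation t_prop = 180/196000000 = 0.000918367 ms.
Pipeline fill: first packet needs 4·t_tx to clear all hops; remaining 189 packets each add one t_tx.
Total = (4+190-1)·t_tx + 4·t_prop = 193·0.0655467 + 4·0.000918367 = 12.7 ms.

12.7 ms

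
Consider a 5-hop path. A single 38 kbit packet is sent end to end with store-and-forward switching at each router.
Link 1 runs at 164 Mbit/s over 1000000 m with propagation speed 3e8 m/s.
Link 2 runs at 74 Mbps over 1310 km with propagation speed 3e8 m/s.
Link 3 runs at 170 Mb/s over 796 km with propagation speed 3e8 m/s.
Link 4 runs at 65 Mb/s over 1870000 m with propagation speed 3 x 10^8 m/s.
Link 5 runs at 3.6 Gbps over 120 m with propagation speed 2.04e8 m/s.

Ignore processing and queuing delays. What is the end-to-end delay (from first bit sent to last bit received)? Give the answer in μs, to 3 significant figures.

L = 38000 bits.
Transmission delays (L/R per hop): 231.707, 513.514, 223.529, 584.615, 10.5556 μs; sum = 1563.92 μs.
Propagation delays (d/s per hop): 3333.33, 4366.67, 2653.33, 6233.33, 0.588235 μs; sum = 16587.3 μs.
End-to-end = 18200 μs.

18200 μs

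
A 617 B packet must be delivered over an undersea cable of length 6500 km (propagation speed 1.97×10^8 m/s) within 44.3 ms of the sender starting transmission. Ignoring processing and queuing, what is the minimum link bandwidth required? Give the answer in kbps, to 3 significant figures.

437 kbps

L = 4936 bits.
Propagation delay = 6500000 / 197000000 = 32.9949 ms.
Transmission budget = 44.3 − 32.9949 = 11.3051 ms.
R ≥ L / t_tx = 4936 bits / 0.0113051 s = 437 kbps.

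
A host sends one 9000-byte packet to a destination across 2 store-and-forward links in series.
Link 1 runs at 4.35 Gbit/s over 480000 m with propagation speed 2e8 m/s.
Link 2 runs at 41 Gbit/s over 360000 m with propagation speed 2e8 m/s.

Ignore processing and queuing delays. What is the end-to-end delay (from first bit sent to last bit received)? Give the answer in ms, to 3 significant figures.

L = 9000 × 8 = 72000 bits.
Transmission delays (L/R per hop): 0.0165517, 0.0017561 ms; sum = 0.0183078 ms.
Propagation delays (d/s per hop): 2.4, 1.8 ms; sum = 4.2 ms.
End-to-end = 4.22 ms.

4.22 ms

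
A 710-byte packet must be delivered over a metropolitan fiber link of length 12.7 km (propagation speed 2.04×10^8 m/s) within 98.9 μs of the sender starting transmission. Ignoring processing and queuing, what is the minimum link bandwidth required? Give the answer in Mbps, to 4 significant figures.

L = 5680 bits.
Propagation delay = 12700 / 204000000 = 62.2549 μs.
Transmission budget = 98.9 − 62.2549 = 36.6451 μs.
R ≥ L / t_tx = 5680 bits / 3.66451e-05 s = 155.0 Mbps.

155.0 Mbps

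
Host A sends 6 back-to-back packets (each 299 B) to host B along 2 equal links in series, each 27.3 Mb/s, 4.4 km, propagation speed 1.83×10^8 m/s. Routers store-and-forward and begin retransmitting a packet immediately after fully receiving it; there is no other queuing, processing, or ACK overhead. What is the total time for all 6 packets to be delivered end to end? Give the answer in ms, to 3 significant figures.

0.661 ms

Per-hop transmission t_tx = L/R = 2392/27300000 = 0.087619 ms.
Per-hop propagation t_prop = 4400/183000000 = 0.0240437 ms.
Pipeline fill: first packet needs 2·t_tx to clear all hops; remaining 5 packets each add one t_tx.
Total = (2+6-1)·t_tx + 2·t_prop = 7·0.087619 + 2·0.0240437 = 0.661 ms.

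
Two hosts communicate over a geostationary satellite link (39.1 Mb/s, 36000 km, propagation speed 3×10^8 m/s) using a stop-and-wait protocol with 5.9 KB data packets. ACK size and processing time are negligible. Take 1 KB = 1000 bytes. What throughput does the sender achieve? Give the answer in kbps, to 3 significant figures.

t_tx = L/R = 47200/39100000 = 0.00120716 s.
t_prop = 36000000/300000000 = 0.12 s; RTT = 0.24 s.
Cycle = t_tx + RTT = 0.241207 s.
Throughput = L / cycle = 47200 / 0.241207 = 196 kbps.

196 kbps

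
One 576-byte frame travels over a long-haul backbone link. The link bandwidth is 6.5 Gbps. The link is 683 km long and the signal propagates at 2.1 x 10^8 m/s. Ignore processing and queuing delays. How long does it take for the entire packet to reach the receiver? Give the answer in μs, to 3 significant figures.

3250 μs

L = 576 × 8 = 4608 bits.
Transmission delay = L/R = 4608 / 6500000000 = 0.708923 μs.
Propagation delay = d/s = 683000 m / 210000000 m/s = 3252.38 μs.
Total = 3250 μs.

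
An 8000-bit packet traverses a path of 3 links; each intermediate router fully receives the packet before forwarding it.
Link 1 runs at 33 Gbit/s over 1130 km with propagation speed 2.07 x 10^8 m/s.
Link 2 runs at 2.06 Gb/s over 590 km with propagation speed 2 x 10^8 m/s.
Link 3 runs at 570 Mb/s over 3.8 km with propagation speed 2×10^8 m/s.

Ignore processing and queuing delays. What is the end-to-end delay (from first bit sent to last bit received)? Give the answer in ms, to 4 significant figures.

Transmission delays (L/R per hop): 0.000242424, 0.0038835, 0.0140351 ms; sum = 0.018161 ms.
Propagation delays (d/s per hop): 5.45894, 2.95, 0.019 ms; sum = 8.42794 ms.
End-to-end = 8.446 ms.

8.446 ms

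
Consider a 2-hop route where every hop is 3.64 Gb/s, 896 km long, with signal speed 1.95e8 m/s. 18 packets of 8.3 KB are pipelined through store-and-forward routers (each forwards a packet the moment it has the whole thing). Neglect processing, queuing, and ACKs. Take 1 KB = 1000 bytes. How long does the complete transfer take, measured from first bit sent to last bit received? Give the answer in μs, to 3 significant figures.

9540 μs

Per-hop transmission t_tx = L/R = 66400/3640000000 = 18.2418 μs.
Per-hop propagation t_prop = 896000/195000000 = 4594.87 μs.
Pipeline fill: first packet needs 2·t_tx to clear all hops; remaining 17 packets each add one t_tx.
Total = (2+18-1)·t_tx + 2·t_prop = 19·18.2418 + 2·4594.87 = 9540 μs.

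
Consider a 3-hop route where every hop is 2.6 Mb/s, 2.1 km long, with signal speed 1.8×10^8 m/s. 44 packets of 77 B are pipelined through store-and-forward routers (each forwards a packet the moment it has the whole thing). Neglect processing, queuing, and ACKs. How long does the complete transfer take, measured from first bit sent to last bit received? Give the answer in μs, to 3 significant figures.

Per-hop transmission t_tx = L/R = 616/2600000 = 236.923 μs.
Per-hop propagation t_prop = 2100/180000000 = 11.6667 μs.
Pipeline fill: first packet needs 3·t_tx to clear all hops; remaining 43 packets each add one t_tx.
Total = (3+44-1)·t_tx + 3·t_prop = 46·236.923 + 3·11.6667 = 10900 μs.

10900 μs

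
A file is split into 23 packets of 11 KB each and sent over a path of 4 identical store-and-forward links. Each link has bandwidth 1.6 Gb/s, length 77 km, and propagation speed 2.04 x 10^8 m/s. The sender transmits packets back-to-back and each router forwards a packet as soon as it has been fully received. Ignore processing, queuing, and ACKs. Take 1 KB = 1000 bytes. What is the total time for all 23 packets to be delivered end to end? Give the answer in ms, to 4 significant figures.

Per-hop transmission t_tx = L/R = 88000/1600000000 = 0.055 ms.
Per-hop propagation t_prop = 77000/204000000 = 0.377451 ms.
Pipeline fill: first packet needs 4·t_tx to clear all hops; remaining 22 packets each add one t_tx.
Total = (4+23-1)·t_tx + 4·t_prop = 26·0.055 + 4·0.377451 = 2.940 ms.

2.940 ms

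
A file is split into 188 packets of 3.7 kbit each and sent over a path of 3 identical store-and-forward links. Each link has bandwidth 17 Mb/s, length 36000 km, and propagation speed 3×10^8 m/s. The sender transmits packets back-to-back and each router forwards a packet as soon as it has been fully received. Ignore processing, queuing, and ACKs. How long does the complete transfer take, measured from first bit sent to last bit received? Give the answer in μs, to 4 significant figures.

401400 μs

Per-hop transmission t_tx = L/R = 3700/17000000 = 217.647 μs.
Per-hop propagation t_prop = 36000000/300000000 = 120000 μs.
Pipeline fill: first packet needs 3·t_tx to clear all hops; remaining 187 packets each add one t_tx.
Total = (3+188-1)·t_tx + 3·t_prop = 190·217.647 + 3·120000 = 401400 μs.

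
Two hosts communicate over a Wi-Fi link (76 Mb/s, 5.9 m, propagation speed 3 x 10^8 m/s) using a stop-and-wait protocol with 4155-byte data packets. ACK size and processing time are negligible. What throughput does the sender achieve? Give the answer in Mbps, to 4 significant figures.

t_tx = L/R = 33240/76000000 = 0.000437368 s.
t_prop = 5.9/300000000 = 1.96667e-08 s; RTT = 3.93333e-08 s.
Cycle = t_tx + RTT = 0.000437408 s.
Throughput = L / cycle = 33240 / 0.000437408 = 75.99 Mbps.

75.99 Mbps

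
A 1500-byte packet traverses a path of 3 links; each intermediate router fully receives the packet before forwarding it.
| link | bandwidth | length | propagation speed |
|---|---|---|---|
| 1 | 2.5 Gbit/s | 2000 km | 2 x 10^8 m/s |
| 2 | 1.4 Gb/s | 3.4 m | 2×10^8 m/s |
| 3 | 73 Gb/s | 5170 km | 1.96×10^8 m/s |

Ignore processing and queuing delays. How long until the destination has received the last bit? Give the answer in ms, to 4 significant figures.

L = 1500 × 8 = 12000 bits.
Transmission delays (L/R per hop): 0.0048, 0.00857143, 0.000164384 ms; sum = 0.0135358 ms.
Propagation delays (d/s per hop): 10, 1.7e-05, 26.3776 ms; sum = 36.3776 ms.
End-to-end = 36.39 ms.

36.39 ms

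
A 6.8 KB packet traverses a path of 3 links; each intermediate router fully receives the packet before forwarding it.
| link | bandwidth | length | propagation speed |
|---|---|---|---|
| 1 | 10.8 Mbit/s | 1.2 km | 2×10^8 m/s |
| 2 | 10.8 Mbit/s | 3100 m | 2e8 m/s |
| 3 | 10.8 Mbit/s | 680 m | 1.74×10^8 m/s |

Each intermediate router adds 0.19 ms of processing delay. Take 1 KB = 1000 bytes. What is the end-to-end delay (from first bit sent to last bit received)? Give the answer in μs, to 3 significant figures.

15500 μs

L = 54400 bits.
Transmission delay per hop = L/R = 54400/10800000 = 5037.04 μs; 3 hops → 15111.1 μs.
Propagation delays (d/s per hop): 6, 15.5, 3.90805 μs; sum = 25.408 μs.
Processing at 2 router(s): 2 × 0.19 ms = 380 μs.
End-to-end = 15500 μs.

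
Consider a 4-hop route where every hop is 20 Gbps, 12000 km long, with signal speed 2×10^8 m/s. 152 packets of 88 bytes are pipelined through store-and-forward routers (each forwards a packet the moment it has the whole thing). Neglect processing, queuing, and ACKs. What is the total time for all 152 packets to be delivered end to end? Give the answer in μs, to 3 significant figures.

Per-hop transmission t_tx = L/R = 704/20000000000 = 0.0352 μs.
Per-hop propagation t_prop = 12000000/200000000 = 60000 μs.
Pipeline fill: first packet needs 4·t_tx to clear all hops; remaining 151 packets each add one t_tx.
Total = (4+152-1)·t_tx + 4·t_prop = 155·0.0352 + 4·60000 = 240000 μs.

240000 μs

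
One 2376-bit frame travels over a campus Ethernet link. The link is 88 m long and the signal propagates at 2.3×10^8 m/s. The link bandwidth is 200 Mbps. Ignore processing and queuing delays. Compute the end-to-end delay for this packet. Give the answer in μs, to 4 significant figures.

12.26 μs

Transmission delay = L/R = 2376 / 200000000 = 11.88 μs.
Propagation delay = d/s = 88 m / 2.3e+08 m/s = 0.382609 μs.
Total = 12.26 μs.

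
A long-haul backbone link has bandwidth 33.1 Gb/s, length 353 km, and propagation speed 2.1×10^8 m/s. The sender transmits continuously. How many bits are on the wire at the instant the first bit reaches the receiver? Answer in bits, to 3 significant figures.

Propagation delay = 353000 / 210000000 = 0.00168095 s.
BDP = R × t_prop = 33100000000 × 0.00168095 = 55639500 bits.

55600000 bits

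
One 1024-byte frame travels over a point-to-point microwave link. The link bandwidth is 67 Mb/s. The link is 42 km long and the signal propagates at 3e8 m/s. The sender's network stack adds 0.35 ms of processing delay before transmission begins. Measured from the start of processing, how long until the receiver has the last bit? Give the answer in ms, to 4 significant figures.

0.6123 ms

L = 1024 × 8 = 8192 bits.
Transmission delay = L/R = 8192 / 67000000 = 0.122269 ms.
Propagation delay = d/s = 42000 m / 300000000 m/s = 0.14 ms.
Plus processing delay 0.35 ms = 0.35 ms.
Total = 0.6123 ms.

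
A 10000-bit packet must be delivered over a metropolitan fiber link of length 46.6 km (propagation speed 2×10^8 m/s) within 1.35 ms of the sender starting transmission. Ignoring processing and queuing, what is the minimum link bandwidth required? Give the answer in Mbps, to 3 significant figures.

Propagation delay = 46600 / 200000000 = 0.233 ms.
Transmission budget = 1.35 − 0.233 = 1.117 ms.
R ≥ L / t_tx = 10000 bits / 0.001117 s = 8.95 Mbps.

8.95 Mbps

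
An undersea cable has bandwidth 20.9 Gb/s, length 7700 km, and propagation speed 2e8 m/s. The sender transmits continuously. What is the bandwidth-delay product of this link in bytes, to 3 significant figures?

101000000 bytes

Propagation delay = 7700000 / 200000000 = 0.0385 s.
BDP = R × t_prop = 20900000000 × 0.0385 = 804650000 bits.
In bytes: 804650000/8 = 101000000 bytes.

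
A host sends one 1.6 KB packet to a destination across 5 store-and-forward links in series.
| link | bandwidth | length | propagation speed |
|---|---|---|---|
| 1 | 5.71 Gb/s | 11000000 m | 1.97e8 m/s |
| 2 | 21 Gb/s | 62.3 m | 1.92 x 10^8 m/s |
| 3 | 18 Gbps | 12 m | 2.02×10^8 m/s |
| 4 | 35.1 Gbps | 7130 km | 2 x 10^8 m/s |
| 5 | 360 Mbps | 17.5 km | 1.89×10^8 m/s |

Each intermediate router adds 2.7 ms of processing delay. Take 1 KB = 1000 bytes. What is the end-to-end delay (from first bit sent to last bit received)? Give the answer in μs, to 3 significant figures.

102000 μs

L = 12800 bits.
Transmission delays (L/R per hop): 2.24168, 0.609524, 0.711111, 0.364672, 35.5556 μs; sum = 39.4825 μs.
Propagation delays (d/s per hop): 55837.6, 0.324479, 0.0594059, 35650, 92.5926 μs; sum = 91580.5 μs.
Processing at 4 router(s): 4 × 2.7 ms = 10800 μs.
End-to-end = 102000 μs.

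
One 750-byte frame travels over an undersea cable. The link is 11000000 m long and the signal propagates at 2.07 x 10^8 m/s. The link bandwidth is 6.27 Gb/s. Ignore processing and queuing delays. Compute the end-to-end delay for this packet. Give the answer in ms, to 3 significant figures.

53.1 ms

L = 750 × 8 = 6000 bits.
Transmission delay = L/R = 6000 / 6270000000 = 0.000956938 ms.
Propagation delay = d/s = 11000000 m / 2.07e+08 m/s = 53.1401 ms.
Total = 53.1 ms.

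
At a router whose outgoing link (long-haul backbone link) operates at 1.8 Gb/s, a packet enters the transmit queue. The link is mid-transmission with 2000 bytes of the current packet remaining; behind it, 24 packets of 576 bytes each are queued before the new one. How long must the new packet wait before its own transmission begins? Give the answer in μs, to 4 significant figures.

70.33 μs

Each queued packet: L/R = 4608/1800000000 = 2.56 μs.
24 queued → 61.44 μs.
Plus remaining 16000 bits of current packet: 8.88889 μs.
Queuing delay = 70.33 μs.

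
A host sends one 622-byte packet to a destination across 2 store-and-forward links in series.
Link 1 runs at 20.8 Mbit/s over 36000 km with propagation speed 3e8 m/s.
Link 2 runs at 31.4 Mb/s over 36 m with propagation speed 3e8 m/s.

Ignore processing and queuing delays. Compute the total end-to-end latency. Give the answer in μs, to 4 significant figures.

120400 μs

L = 622 × 8 = 4976 bits.
Transmission delays (L/R per hop): 239.231, 158.471 μs; sum = 397.702 μs.
Propagation delays (d/s per hop): 120000, 0.12 μs; sum = 120000 μs.
End-to-end = 120400 μs.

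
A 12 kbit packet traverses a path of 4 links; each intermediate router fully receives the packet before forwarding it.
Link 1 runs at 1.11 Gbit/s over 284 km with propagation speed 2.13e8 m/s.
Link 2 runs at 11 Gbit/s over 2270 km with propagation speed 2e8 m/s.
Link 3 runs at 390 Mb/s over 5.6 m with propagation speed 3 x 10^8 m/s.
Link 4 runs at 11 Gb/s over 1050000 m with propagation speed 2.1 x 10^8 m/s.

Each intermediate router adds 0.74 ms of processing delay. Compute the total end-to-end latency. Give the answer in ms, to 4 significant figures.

19.95 ms

L = 12000 bits.
Transmission delays (L/R per hop): 0.0108108, 0.00109091, 0.0307692, 0.00109091 ms; sum = 0.0437619 ms.
Propagation delays (d/s per hop): 1.33333, 11.35, 1.86667e-05, 5 ms; sum = 17.6834 ms.
Processing at 3 router(s): 3 × 0.74 ms = 2.22 ms.
End-to-end = 19.95 ms.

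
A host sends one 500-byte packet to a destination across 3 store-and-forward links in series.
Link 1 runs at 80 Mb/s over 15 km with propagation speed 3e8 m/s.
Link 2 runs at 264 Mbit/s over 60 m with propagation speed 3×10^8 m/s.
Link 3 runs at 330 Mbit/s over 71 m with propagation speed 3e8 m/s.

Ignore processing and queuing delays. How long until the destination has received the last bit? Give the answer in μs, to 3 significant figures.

128 μs

L = 500 × 8 = 4000 bits.
Transmission delays (L/R per hop): 50, 15.1515, 12.1212 μs; sum = 77.2727 μs.
Propagation delays (d/s per hop): 50, 0.2, 0.236667 μs; sum = 50.4367 μs.
End-to-end = 128 μs.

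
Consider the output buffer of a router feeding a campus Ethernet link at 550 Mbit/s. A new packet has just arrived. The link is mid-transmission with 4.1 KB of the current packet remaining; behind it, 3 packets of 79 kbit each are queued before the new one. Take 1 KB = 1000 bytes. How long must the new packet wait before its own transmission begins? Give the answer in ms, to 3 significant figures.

Each queued packet: L/R = 79000/550000000 = 0.143636 ms.
3 queued → 0.430909 ms.
Plus remaining 32800 bits of current packet: 0.0596364 ms.
Queuing delay = 0.491 ms.

0.491 ms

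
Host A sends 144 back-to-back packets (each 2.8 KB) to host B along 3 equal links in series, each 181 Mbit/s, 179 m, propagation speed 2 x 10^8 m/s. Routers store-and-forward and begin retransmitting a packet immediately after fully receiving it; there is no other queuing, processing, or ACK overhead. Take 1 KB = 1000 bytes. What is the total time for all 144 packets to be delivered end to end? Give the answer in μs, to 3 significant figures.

Per-hop transmission t_tx = L/R = 22400/181000000 = 123.757 μs.
Per-hop propagation t_prop = 179/200000000 = 0.895 μs.
Pipeline fill: first packet needs 3·t_tx to clear all hops; remaining 143 packets each add one t_tx.
Total = (3+144-1)·t_tx + 3·t_prop = 146·123.757 + 3·0.895 = 18100 μs.

18100 μs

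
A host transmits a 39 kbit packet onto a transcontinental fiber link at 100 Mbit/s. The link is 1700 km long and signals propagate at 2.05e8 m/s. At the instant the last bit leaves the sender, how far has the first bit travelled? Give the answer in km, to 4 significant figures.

79.95 km

t_tx = L/R = 39000/100000000 = 0.00039 s.
Distance = s × t_tx = 2.05e+08 × 0.00039 = 79.95 km.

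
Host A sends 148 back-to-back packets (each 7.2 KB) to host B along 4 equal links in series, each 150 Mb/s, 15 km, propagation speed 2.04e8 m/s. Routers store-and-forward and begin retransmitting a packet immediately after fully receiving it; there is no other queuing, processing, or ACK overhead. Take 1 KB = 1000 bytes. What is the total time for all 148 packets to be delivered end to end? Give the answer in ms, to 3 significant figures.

58.3 ms

Per-hop transmission t_tx = L/R = 57600/150000000 = 0.384 ms.
Per-hop propagation t_prop = 15000/204000000 = 0.0735294 ms.
Pipeline fill: first packet needs 4·t_tx to clear all hops; remaining 147 packets each add one t_tx.
Total = (4+148-1)·t_tx + 4·t_prop = 151·0.384 + 4·0.0735294 = 58.3 ms.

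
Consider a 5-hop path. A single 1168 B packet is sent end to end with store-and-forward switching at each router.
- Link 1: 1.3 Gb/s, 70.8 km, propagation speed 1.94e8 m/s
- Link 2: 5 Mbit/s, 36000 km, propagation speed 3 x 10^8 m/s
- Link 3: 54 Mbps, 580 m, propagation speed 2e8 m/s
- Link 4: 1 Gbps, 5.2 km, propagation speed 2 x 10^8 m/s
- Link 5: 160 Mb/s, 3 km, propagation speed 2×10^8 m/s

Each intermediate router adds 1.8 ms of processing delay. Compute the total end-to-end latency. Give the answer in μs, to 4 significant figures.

L = 1168 × 8 = 9344 bits.
Transmission delays (L/R per hop): 7.18769, 1868.8, 173.037, 9.344, 58.4 μs; sum = 2116.77 μs.
Propagation delays (d/s per hop): 364.948, 120000, 2.9, 26, 15 μs; sum = 120409 μs.
Processing at 4 router(s): 4 × 1.8 ms = 7200 μs.
End-to-end = 129700 μs.

129700 μs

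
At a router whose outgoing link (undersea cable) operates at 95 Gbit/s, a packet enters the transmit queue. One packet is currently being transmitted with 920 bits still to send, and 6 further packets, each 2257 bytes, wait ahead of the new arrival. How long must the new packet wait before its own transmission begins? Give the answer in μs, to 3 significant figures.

Each queued packet: L/R = 18056/95000000000 = 0.190063 μs.
6 queued → 1.14038 μs.
Plus remaining 920 bits of current packet: 0.00968421 μs.
Queuing delay = 1.15 μs.

1.15 μs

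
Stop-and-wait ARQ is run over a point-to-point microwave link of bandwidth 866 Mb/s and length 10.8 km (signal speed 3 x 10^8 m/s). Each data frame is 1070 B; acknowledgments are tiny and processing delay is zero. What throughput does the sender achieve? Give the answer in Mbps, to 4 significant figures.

t_tx = L/R = 8560/866000000 = 9.88453e-06 s.
t_prop = 10800/300000000 = 3.6e-05 s; RTT = 7.2e-05 s.
Cycle = t_tx + RTT = 8.18845e-05 s.
Throughput = L / cycle = 8560 / 8.18845e-05 = 104.5 Mbps.

104.5 Mbps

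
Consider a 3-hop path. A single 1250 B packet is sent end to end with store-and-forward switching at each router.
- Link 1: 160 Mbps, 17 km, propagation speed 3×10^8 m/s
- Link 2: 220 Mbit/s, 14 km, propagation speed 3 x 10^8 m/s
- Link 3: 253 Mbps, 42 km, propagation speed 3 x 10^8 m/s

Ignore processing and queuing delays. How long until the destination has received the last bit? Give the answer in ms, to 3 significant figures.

L = 1250 × 8 = 10000 bits.
Transmission delays (L/R per hop): 0.0625, 0.0454545, 0.0395257 ms; sum = 0.14748 ms.
Propagation delays (d/s per hop): 0.0566667, 0.0466667, 0.14 ms; sum = 0.243333 ms.
End-to-end = 0.391 ms.

0.391 ms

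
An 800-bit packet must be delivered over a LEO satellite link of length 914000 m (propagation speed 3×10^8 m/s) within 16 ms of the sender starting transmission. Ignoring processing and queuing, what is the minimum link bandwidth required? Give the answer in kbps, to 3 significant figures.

61.8 kbps

Propagation delay = 914000 / 300000000 = 3.04667 ms.
Transmission budget = 16 − 3.04667 = 12.9533 ms.
R ≥ L / t_tx = 800 bits / 0.0129533 s = 61.8 kbps.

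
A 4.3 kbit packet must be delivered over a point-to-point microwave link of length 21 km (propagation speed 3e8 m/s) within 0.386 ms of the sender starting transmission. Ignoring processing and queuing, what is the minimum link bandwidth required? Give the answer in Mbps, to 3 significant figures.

13.6 Mbps

Propagation delay = 21000 / 300000000 = 0.07 ms.
Transmission budget = 0.386 − 0.07 = 0.316 ms.
R ≥ L / t_tx = 4300 bits / 0.000316 s = 13.6 Mbps.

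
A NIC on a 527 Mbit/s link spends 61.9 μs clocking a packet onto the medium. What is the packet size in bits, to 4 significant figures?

L = R × t_tx = 527000000 b/s × 6.19e-05 s = 32621.3 bits.

32620 bits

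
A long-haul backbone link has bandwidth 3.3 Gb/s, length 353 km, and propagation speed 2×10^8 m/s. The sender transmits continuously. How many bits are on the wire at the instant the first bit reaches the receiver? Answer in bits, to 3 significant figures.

5820000 bits

Propagation delay = 353000 / 200000000 = 0.001765 s.
BDP = R × t_prop = 3300000000 × 0.001765 = 5824500 bits.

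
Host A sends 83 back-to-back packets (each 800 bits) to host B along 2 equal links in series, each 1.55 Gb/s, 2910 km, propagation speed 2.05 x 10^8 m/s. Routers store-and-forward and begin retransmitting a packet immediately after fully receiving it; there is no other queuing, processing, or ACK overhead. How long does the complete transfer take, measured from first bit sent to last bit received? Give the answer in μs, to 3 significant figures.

28400 μs

Per-hop transmission t_tx = L/R = 800/1550000000 = 0.516129 μs.
Per-hop propagation t_prop = 2910000/2.05e+08 = 14195.1 μs.
Pipeline fill: first packet needs 2·t_tx to clear all hops; remaining 82 packets each add one t_tx.
Total = (2+83-1)·t_tx + 2·t_prop = 84·0.516129 + 2·14195.1 = 28400 μs.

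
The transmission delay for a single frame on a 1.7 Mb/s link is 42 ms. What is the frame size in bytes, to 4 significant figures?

L = R × t_tx = 1700000 b/s × 0.042 s = 71400 bits.
In bytes: 71400 / 8 = 8925 bytes.

8925 bytes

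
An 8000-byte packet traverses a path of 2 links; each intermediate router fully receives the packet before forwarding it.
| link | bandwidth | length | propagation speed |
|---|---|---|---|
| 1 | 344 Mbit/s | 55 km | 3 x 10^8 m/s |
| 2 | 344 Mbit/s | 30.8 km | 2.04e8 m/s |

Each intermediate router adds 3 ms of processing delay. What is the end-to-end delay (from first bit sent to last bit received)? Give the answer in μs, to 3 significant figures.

L = 8000 × 8 = 64000 bits.
Transmission delay per hop = L/R = 64000/344000000 = 186.047 μs; 2 hops → 372.093 μs.
Propagation delays (d/s per hop): 183.333, 150.98 μs; sum = 334.314 μs.
Processing at 1 router(s): 1 × 3 ms = 3000 μs.
End-to-end = 3710 μs.

3710 μs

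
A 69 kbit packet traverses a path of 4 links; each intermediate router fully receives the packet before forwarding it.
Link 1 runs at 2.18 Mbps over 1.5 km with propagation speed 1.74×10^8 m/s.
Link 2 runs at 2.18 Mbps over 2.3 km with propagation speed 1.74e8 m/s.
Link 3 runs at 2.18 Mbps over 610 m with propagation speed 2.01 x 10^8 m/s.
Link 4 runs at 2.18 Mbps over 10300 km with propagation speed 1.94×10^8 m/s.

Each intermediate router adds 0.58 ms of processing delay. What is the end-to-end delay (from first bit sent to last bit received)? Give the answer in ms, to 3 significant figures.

181 ms

L = 69000 bits.
Transmission delay per hop = L/R = 69000/2180000 = 31.6514 ms; 4 hops → 126.606 ms.
Propagation delays (d/s per hop): 0.00862069, 0.0132184, 0.00303483, 53.0928 ms; sum = 53.1177 ms.
Processing at 3 router(s): 3 × 0.58 ms = 1.74 ms.
End-to-end = 181 ms.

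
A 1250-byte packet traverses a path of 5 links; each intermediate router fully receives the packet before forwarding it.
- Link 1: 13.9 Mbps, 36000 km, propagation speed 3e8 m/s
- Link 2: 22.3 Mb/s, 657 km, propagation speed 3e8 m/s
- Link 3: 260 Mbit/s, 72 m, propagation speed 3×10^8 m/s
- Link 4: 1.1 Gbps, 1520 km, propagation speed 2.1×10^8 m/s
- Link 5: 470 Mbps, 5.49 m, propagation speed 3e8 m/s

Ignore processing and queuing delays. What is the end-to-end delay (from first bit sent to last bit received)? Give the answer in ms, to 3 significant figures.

131 ms

L = 1250 × 8 = 10000 bits.
Transmission delays (L/R per hop): 0.719424, 0.44843, 0.0384615, 0.00909091, 0.0212766 ms; sum = 1.23668 ms.
Propagation delays (d/s per hop): 120, 2.19, 0.00024, 7.2381, 1.83e-05 ms; sum = 129.428 ms.
End-to-end = 131 ms.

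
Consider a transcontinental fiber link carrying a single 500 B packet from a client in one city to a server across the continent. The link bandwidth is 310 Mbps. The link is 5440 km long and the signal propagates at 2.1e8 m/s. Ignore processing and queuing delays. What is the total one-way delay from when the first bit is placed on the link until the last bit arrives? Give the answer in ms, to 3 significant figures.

25.9 ms

L = 500 × 8 = 4000 bits.
Transmission delay = L/R = 4000 / 310000000 = 0.0129032 ms.
Propagation delay = d/s = 5440000 m / 210000000 m/s = 25.9048 ms.
Total = 25.9 ms.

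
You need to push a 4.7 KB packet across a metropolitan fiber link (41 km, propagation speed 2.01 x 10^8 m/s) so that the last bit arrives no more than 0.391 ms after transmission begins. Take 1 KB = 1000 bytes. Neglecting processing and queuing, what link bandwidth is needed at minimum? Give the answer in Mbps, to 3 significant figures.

L = 37600 bits.
Propagation delay = 41000 / 2.01e+08 = 0.20398 ms.
Transmission budget = 0.391 − 0.20398 = 0.18702 ms.
R ≥ L / t_tx = 37600 bits / 0.00018702 s = 201 Mbps.

201 Mbps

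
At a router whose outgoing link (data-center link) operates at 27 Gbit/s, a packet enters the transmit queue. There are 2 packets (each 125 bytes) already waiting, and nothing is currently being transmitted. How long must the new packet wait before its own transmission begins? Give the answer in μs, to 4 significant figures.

0.07407 μs

Each queued packet: L/R = 1000/27000000000 = 0.037037 μs.
2 queued → 0.0740741 μs.
Queuing delay = 0.07407 μs.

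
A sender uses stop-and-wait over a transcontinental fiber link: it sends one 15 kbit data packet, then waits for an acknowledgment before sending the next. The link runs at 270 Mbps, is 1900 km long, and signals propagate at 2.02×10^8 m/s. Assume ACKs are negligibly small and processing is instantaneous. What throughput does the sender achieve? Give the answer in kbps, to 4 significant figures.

795.0 kbps

t_tx = L/R = 15000/270000000 = 5.55556e-05 s.
t_prop = 1900000/202000000 = 0.00940594 s; RTT = 0.0188119 s.
Cycle = t_tx + RTT = 0.0188674 s.
Throughput = L / cycle = 15000 / 0.0188674 = 795.0 kbps.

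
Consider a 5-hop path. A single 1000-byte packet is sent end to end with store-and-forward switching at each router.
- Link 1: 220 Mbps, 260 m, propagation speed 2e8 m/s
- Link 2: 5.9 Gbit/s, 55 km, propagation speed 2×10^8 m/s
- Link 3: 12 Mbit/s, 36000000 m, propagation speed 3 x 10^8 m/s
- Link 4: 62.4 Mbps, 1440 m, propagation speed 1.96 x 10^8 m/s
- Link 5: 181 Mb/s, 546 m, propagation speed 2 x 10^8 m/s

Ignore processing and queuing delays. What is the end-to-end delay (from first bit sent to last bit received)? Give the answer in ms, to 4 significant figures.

121.2 ms

L = 1000 × 8 = 8000 bits.
Transmission delays (L/R per hop): 0.0363636, 0.00135593, 0.666667, 0.128205, 0.0441989 ms; sum = 0.87679 ms.
Propagation delays (d/s per hop): 0.0013, 0.275, 120, 0.00734694, 0.00273 ms; sum = 120.286 ms.
End-to-end = 121.2 ms.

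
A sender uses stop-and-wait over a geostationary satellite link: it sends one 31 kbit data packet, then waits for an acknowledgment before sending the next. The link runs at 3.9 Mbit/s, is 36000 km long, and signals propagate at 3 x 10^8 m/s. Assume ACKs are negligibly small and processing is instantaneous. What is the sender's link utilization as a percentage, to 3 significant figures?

3.21 %

t_tx = L/R = 31000/3900000 = 0.00794872 s.
t_prop = 36000000/300000000 = 0.12 s; RTT = 0.24 s.
Cycle = t_tx + RTT = 0.247949 s.
Utilization = t_tx / cycle = 0.00794872/0.247949 = 3.21 %.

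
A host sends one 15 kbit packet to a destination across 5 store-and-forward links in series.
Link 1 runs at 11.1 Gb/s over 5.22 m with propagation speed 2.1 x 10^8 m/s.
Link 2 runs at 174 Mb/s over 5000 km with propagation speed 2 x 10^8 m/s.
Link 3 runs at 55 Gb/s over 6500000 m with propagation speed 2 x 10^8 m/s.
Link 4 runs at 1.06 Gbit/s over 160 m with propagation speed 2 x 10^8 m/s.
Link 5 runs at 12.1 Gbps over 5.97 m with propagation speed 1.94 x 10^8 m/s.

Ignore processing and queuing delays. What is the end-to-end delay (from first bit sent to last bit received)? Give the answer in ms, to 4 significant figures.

57.60 ms

L = 15000 bits.
Transmission delays (L/R per hop): 0.00135135, 0.0862069, 0.000272727, 0.0141509, 0.00123967 ms; sum = 0.103222 ms.
Propagation delays (d/s per hop): 2.48571e-05, 25, 32.5, 0.0008, 3.07732e-05 ms; sum = 57.5009 ms.
End-to-end = 57.60 ms.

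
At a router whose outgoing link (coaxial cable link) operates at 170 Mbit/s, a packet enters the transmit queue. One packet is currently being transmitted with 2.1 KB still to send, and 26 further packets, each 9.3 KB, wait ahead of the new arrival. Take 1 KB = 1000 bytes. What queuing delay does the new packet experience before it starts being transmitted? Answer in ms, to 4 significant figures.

11.48 ms

Each queued packet: L/R = 74400/170000000 = 0.437647 ms.
26 queued → 11.3788 ms.
Plus remaining 16800 bits of current packet: 0.0988235 ms.
Queuing delay = 11.48 ms.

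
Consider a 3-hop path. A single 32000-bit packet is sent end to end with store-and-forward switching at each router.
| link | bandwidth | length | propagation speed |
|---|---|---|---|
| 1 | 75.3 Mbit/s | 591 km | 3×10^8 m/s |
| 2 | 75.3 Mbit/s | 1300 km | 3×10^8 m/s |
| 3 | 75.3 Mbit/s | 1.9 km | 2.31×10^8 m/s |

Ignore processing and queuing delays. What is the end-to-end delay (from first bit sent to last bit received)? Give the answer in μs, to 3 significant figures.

7590 μs

Transmission delay per hop = L/R = 32000/75300000 = 424.967 μs; 3 hops → 1274.9 μs.
Propagation delays (d/s per hop): 1970, 4333.33, 8.22511 μs; sum = 6311.56 μs.
End-to-end = 7590 μs.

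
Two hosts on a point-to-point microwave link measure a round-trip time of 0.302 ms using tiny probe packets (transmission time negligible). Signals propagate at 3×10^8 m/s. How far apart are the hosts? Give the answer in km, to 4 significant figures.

45.30 km

One-way propagation = RTT/2 = 0.151 ms.
d = s × t = 300000000 × 0.000151 = 45.30 km.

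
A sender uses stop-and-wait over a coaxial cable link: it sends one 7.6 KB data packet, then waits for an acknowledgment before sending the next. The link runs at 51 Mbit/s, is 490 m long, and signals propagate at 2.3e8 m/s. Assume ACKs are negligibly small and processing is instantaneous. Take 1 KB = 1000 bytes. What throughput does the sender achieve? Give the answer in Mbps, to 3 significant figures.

50.8 Mbps

t_tx = L/R = 60800/51000000 = 0.00119216 s.
t_prop = 490/2.3e+08 = 2.13043e-06 s; RTT = 4.26087e-06 s.
Cycle = t_tx + RTT = 0.00119642 s.
Throughput = L / cycle = 60800 / 0.00119642 = 50.8 Mbps.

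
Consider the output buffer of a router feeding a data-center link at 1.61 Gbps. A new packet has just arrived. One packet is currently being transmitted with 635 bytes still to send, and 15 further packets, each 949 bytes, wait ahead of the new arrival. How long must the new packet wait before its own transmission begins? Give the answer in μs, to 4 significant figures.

Each queued packet: L/R = 7592/1610000000 = 4.71553 μs.
15 queued → 70.7329 μs.
Plus remaining 5080 bits of current packet: 3.15528 μs.
Queuing delay = 73.89 μs.

73.89 μs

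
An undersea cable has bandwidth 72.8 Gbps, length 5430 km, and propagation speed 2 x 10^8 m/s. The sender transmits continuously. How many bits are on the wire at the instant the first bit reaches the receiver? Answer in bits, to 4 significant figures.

Propagation delay = 5430000 / 200000000 = 0.02715 s.
BDP = R × t_prop = 72800000000 × 0.02715 = 1976520000 bits.

1977000000 bits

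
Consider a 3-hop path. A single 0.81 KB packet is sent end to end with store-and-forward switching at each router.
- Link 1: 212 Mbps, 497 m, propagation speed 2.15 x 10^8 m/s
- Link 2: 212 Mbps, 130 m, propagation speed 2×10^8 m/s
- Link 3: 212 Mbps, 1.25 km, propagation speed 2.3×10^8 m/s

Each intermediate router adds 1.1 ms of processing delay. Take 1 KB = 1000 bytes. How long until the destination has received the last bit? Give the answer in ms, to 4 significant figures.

L = 6480 bits.
Transmission delay per hop = L/R = 6480/212000000 = 0.030566 ms; 3 hops → 0.0916981 ms.
Propagation delays (d/s per hop): 0.00231163, 0.00065, 0.00543478 ms; sum = 0.00839641 ms.
Processing at 2 router(s): 2 × 1.1 ms = 2.2 ms.
End-to-end = 2.300 ms.

2.300 ms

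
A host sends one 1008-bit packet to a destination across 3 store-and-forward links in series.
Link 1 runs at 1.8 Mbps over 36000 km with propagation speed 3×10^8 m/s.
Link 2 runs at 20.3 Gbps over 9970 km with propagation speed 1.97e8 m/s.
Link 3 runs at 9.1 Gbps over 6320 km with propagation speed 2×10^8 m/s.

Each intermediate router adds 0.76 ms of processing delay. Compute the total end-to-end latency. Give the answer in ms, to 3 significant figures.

204 ms

Transmission delays (L/R per hop): 0.56, 4.96552e-05, 0.000110769 ms; sum = 0.56016 ms.
Propagation delays (d/s per hop): 120, 50.6091, 31.6 ms; sum = 202.209 ms.
Processing at 2 router(s): 2 × 0.76 ms = 1.52 ms.
End-to-end = 204 ms.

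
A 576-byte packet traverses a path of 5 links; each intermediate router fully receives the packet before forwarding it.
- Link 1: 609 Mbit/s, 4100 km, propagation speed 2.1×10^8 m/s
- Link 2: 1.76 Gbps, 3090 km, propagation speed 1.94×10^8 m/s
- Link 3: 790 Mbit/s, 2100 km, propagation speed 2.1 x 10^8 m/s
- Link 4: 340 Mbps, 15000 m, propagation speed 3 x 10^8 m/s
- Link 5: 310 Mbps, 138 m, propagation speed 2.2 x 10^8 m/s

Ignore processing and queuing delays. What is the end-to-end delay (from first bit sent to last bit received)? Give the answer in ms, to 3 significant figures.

L = 576 × 8 = 4608 bits.
Transmission delays (L/R per hop): 0.0075665, 0.00261818, 0.00583291, 0.0135529, 0.0148645 ms; sum = 0.0444351 ms.
Propagation delays (d/s per hop): 19.5238, 15.9278, 10, 0.05, 0.000627273 ms; sum = 45.5023 ms.
End-to-end = 45.5 ms.

45.5 ms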